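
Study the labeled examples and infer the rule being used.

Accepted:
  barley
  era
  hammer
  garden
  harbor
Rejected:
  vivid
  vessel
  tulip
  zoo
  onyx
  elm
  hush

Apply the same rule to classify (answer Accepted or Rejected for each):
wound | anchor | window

Rejected, Accepted, Rejected

'Accepted' ⟺ contains 'a'.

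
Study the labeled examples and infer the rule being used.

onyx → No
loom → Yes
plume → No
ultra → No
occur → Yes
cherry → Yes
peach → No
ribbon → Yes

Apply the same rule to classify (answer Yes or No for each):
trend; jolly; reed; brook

The pattern is that an item is 'Yes' exactly when: has a double letter.
trend: no doubled letter, does not fit → No. jolly: 'll' doubled, checks out → Yes. reed: 'ee' doubled, checks out → Yes. brook: 'oo' doubled, checks out → Yes.

No, Yes, Yes, Yes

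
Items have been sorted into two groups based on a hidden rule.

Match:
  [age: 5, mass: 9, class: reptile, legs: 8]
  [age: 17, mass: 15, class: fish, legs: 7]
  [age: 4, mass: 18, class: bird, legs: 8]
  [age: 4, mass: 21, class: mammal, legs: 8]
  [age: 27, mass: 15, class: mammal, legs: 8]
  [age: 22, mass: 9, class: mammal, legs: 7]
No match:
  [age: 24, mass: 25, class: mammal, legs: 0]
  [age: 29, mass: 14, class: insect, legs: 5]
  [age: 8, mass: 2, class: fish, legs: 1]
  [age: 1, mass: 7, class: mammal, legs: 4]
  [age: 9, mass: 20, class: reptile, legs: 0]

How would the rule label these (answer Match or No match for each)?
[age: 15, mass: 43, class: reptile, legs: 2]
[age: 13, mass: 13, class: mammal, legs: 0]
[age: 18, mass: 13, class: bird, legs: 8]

No match, No match, Match

Every 'Match' example satisfies: legs ≥ 7. None of the 'No match' examples do.
[age: 15, mass: 43, class: reptile, legs: 2] — legs = 2, hence No match. [age: 13, mass: 13, class: mammal, legs: 0] — legs = 0, hence No match. [age: 18, mass: 13, class: bird, legs: 8] — legs = 8, hence Match.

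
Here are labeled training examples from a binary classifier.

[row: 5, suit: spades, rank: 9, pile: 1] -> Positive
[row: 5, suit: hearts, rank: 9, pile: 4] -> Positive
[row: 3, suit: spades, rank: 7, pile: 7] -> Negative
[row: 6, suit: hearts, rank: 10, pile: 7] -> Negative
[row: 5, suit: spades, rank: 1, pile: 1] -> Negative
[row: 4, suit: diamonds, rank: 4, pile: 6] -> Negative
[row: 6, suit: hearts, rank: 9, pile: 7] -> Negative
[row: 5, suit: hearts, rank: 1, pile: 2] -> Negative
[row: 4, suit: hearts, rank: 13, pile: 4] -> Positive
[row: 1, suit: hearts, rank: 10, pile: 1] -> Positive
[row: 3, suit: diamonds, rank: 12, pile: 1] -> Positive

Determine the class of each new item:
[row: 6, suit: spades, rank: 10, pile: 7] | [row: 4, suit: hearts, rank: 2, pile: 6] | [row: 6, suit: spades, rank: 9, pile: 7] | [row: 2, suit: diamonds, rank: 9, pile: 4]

Negative, Negative, Negative, Positive

The distinguishing property — row ≤ 5 AND rank ≥ 9 — holds for all the 'Positive' cases and none of the 'Negative' cases.
[row: 6, suit: spades, rank: 10, pile: 7]: Negative (row = 6, rank = 10). [row: 4, suit: hearts, rank: 2, pile: 6]: Negative (row = 4, rank = 2). [row: 6, suit: spades, rank: 9, pile: 7]: Negative (row = 6, rank = 9). [row: 2, suit: diamonds, rank: 9, pile: 4]: Positive (row = 2, rank = 9).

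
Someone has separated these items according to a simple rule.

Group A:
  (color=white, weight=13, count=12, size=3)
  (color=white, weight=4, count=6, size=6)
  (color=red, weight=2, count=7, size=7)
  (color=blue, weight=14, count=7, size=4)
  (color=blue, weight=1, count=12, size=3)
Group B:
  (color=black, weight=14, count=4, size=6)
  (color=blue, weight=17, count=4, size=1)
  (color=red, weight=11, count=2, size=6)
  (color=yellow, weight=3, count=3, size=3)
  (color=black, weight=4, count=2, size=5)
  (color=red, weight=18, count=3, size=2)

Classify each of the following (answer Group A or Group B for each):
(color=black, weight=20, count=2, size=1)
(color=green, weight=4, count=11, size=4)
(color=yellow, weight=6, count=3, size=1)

One predicate separates the groups cleanly: count ≥ 6.
Group B: (color=black, weight=20, count=2, size=1), since count = 2. Group A: (color=green, weight=4, count=11, size=4), since count = 11. Group B: (color=yellow, weight=6, count=3, size=1), since count = 3.

Group B, Group A, Group B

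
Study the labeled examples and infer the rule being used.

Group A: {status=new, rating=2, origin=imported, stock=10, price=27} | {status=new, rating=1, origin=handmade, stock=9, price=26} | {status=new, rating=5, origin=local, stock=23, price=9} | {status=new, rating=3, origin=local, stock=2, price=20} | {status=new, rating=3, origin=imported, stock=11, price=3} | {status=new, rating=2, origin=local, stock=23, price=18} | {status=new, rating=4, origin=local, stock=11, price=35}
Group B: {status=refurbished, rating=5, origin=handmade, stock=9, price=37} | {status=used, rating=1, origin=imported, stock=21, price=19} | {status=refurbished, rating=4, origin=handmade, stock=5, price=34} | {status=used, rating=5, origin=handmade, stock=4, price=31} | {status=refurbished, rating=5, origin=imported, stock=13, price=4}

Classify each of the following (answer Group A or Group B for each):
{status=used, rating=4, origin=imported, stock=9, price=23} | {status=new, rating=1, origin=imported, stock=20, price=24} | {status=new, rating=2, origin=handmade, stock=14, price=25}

The distinguishing property — status is new — holds for all the 'Group A' cases and none of the 'Group B' cases.
Group B: {status=used, rating=4, origin=imported, stock=9, price=23}, since status is used. Group A: {status=new, rating=1, origin=imported, stock=20, price=24}, since status is new. Group A: {status=new, rating=2, origin=handmade, stock=14, price=25}, since status is new.

Group B, Group A, Group A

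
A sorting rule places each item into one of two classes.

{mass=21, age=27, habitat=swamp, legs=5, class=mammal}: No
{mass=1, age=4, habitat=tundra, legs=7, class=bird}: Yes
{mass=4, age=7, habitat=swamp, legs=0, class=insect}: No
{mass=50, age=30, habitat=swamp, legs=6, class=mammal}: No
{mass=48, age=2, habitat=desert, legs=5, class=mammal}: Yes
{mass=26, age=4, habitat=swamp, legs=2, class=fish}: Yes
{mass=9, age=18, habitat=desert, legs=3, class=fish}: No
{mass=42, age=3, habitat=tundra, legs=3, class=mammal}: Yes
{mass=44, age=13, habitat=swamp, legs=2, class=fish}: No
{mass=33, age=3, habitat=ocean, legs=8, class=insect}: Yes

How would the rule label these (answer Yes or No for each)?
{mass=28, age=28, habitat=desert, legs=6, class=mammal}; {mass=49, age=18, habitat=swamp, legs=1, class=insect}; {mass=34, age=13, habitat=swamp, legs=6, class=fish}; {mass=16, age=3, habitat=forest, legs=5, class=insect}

No, No, No, Yes

The simplest hypothesis consistent with all the labels is: age ≤ 4.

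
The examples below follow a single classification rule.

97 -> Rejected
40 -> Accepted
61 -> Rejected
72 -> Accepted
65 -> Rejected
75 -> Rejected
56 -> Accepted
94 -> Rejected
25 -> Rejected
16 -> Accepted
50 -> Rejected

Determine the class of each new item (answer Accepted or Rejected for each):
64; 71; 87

Accepted, Rejected, Rejected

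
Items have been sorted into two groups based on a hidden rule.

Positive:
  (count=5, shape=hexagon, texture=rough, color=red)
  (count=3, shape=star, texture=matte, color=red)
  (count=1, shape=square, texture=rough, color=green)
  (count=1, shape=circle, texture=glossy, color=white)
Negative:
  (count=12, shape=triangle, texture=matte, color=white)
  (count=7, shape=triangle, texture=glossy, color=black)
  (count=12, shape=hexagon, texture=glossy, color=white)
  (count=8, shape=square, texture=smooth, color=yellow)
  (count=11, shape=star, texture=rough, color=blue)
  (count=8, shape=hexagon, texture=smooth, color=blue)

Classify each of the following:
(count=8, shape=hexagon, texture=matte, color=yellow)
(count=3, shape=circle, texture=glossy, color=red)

Every 'Positive' example satisfies: count ≤ 5. None of the 'Negative' examples do.
(count=8, shape=hexagon, texture=matte, color=yellow) — count = 8, hence Negative.
(count=3, shape=circle, texture=glossy, color=red) — count = 3, hence Positive.

Negative, Positive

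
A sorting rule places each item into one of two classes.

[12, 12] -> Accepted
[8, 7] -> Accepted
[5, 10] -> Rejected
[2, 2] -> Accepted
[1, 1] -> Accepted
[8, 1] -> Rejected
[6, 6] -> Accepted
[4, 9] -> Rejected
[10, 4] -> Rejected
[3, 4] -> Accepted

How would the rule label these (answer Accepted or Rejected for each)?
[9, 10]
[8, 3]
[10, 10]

Accepted, Rejected, Accepted

A rule that fits every label: |first − second| ≤ 1 — true of each 'Accepted' example, false of each 'Rejected' one.
[9, 10] → |9−10| = 1 → Accepted.
[8, 3] → |8−3| = 5 → Rejected.
[10, 10] → |10−10| = 0 → Accepted.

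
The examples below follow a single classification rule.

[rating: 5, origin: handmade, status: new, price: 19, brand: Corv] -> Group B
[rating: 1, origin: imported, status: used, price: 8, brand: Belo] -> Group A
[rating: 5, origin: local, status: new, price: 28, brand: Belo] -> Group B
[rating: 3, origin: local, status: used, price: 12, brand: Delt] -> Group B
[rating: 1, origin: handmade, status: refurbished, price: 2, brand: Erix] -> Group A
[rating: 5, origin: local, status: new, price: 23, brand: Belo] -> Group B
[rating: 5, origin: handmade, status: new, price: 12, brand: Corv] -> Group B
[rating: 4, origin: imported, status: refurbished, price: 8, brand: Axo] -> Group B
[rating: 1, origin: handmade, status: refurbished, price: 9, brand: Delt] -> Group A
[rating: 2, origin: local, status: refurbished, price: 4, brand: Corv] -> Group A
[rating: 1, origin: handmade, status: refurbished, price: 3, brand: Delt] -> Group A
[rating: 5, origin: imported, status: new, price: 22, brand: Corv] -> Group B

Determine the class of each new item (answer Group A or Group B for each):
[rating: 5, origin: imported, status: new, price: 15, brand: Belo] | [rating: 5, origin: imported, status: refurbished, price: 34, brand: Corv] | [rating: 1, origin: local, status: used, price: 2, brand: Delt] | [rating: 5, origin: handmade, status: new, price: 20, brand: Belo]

Group B, Group B, Group A, Group B

One predicate separates the groups cleanly: rating ≤ 2.
[rating: 5, origin: imported, status: new, price: 15, brand: Belo] — rating = 5, hence Group B.
[rating: 5, origin: imported, status: refurbished, price: 34, brand: Corv] — rating = 5, hence Group B.
[rating: 1, origin: local, status: used, price: 2, brand: Delt] — rating = 1, hence Group A.
[rating: 5, origin: handmade, status: new, price: 20, brand: Belo] — rating = 5, hence Group B.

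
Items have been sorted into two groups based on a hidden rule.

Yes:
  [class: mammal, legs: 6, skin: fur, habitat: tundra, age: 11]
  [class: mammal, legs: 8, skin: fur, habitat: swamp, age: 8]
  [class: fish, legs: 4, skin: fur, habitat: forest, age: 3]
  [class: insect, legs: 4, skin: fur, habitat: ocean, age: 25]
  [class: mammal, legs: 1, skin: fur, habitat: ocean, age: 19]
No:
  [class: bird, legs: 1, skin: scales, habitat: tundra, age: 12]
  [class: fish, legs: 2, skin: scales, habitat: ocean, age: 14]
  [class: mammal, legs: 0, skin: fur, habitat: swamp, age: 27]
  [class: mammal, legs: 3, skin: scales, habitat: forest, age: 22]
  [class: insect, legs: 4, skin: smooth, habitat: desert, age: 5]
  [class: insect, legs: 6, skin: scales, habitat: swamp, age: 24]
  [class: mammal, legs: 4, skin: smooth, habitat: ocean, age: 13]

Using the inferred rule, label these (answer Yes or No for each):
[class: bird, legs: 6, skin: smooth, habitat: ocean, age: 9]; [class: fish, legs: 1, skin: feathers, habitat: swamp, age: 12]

No, No

The simplest hypothesis consistent with all the labels is: skin is fur AND age ≤ 25.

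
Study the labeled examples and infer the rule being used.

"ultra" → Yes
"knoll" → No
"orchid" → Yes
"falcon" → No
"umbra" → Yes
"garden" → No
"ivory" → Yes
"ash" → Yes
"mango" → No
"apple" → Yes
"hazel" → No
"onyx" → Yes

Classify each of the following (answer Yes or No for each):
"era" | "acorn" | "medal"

Yes, Yes, No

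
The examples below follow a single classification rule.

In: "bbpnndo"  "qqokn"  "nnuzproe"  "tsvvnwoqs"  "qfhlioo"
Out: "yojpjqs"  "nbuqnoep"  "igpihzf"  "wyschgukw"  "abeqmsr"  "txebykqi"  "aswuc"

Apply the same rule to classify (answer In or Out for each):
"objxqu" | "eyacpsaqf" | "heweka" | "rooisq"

Out, Out, Out, In

Rule: has a double letter. This holds for each 'In' example and fails for each 'Out' one.
"objxqu" — no doubled letter, hence Out. "eyacpsaqf" — no doubled letter, hence Out. "heweka" — no doubled letter, hence Out. "rooisq" — 'oo' doubled, hence In.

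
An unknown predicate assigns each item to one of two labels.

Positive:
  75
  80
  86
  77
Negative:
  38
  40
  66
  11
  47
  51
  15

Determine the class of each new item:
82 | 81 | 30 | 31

Positive, Positive, Negative, Negative

Rule: at least 75. This holds for each 'Positive' example and fails for each 'Negative' one.
82: Positive (82 ≥ 75). 81: Positive (81 ≥ 75). 30: Negative (30 < 75). 31: Negative (31 < 75).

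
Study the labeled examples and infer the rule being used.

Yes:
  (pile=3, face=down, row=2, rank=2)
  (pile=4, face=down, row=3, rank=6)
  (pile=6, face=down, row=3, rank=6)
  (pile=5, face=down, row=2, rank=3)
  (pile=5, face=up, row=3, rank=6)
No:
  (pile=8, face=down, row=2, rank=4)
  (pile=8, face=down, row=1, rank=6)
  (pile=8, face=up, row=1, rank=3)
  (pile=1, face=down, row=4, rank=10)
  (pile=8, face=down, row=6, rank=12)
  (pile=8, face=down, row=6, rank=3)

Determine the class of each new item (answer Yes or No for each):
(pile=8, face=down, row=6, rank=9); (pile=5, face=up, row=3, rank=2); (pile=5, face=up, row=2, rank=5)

No, Yes, Yes

The pattern is that an item is 'Yes' exactly when: row ≤ 3 AND pile ≤ 6.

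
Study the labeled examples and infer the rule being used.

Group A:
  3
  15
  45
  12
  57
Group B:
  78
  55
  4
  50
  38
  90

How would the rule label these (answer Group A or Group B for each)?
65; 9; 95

'Group A' ⟺ multiple of 3 AND at most 57.
65 → 65 = 3·21 + 2, 65 > 57 → Group B.
9 → 9 = 3·3, 9 ≤ 57 → Group A.
95 → 95 = 3·31 + 2, 95 > 57 → Group B.

Group B, Group A, Group B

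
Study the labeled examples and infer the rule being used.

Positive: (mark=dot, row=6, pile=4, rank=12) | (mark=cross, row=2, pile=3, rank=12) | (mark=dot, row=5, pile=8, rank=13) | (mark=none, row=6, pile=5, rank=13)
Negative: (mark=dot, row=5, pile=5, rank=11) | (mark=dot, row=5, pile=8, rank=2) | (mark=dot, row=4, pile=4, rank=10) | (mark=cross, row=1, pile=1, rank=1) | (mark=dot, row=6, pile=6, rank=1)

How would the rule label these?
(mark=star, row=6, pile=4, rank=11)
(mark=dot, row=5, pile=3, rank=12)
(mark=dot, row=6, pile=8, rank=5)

The simplest hypothesis consistent with all the labels is: rank ≥ 12.

Negative, Positive, Negative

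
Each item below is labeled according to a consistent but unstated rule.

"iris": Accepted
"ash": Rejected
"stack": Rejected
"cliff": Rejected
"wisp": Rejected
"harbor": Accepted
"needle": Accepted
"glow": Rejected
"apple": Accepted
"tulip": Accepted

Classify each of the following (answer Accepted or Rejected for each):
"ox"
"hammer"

Every 'Accepted' example satisfies: has ≥ 2 vowels. None of the 'Rejected' examples do.
"ox" — 1 vowel, hence Rejected.
"hammer" — 2 vowels, hence Accepted.

Rejected, Accepted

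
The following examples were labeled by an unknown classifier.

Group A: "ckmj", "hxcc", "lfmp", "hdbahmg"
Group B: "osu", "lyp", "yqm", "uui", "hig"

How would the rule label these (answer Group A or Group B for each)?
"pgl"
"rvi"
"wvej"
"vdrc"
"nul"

Group B, Group B, Group A, Group A, Group B

The distinguishing property — length ≥ 4 — holds for all the 'Group A' cases and none of the 'Group B' cases.
"pgl" → length 3 → Group B. "rvi" → length 3 → Group B. "wvej" → length 4 → Group A. "vdrc" → length 4 → Group A. "nul" → length 3 → Group B.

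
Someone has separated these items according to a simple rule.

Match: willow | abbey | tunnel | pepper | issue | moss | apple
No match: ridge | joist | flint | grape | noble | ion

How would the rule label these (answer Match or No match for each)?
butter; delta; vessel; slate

All 'Match' examples share one property — has a double letter — and every 'No match' example lacks it.
butter: 'tt' doubled — satisfies this, so Match.
delta: no doubled letter — fails the rule, so No match.
vessel: 'ss' doubled — satisfies this, so Match.
slate: no doubled letter — fails the rule, so No match.

Match, No match, Match, No match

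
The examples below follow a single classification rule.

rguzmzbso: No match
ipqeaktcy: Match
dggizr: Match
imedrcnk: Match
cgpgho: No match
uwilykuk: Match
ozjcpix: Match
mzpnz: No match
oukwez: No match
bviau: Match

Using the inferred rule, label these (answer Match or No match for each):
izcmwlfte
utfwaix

Match, Match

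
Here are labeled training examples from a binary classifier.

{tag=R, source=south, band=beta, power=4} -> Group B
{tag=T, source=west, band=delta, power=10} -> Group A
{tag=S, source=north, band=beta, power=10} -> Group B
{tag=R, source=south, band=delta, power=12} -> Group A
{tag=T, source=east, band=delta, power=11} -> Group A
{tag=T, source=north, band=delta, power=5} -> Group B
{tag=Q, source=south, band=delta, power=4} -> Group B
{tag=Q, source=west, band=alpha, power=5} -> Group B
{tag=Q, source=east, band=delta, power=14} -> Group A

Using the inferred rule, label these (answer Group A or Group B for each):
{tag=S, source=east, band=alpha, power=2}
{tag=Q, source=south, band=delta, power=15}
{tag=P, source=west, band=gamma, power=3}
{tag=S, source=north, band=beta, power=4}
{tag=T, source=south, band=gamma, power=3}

Group B, Group A, Group B, Group B, Group B

Rule: band is delta AND power ≥ 10. This holds for each 'Group A' example and fails for each 'Group B' one.
{tag=S, source=east, band=alpha, power=2} → band is alpha, power = 2 → Group B.
{tag=Q, source=south, band=delta, power=15} → band is delta, power = 15 → Group A.
{tag=P, source=west, band=gamma, power=3} → band is gamma, power = 3 → Group B.
{tag=S, source=north, band=beta, power=4} → band is beta, power = 4 → Group B.
{tag=T, source=south, band=gamma, power=3} → band is gamma, power = 3 → Group B.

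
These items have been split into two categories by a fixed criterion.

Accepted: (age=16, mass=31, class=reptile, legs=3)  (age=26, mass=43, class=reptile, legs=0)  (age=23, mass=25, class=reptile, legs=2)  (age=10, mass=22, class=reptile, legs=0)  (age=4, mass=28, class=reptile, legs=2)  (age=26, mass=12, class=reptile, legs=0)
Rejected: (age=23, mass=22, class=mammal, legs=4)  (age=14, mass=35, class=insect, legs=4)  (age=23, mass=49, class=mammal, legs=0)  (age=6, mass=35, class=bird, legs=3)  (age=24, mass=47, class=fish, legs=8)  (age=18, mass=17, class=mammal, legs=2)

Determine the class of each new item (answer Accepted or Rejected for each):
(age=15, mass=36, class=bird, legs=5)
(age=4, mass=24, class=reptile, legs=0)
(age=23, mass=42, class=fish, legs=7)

Looking at the examples, the only property every 'Accepted' case has and every 'Rejected' case lacks is: class is reptile.
(age=15, mass=36, class=bird, legs=5) — class is bird, hence Rejected.
(age=4, mass=24, class=reptile, legs=0) — class is reptile, hence Accepted.
(age=23, mass=42, class=fish, legs=7) — class is fish, hence Rejected.

Rejected, Accepted, Rejected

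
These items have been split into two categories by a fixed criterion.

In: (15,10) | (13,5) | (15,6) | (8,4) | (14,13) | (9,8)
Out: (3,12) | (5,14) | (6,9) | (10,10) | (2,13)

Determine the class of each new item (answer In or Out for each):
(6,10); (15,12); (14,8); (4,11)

Out, In, In, Out

'In' ⟺ first > second.
(6,10): 6 < 10 — does not pass, so Out. (15,12): 15 > 12 — meets the rule, so In. (14,8): 14 > 8 — meets the rule, so In. (4,11): 4 < 11 — does not pass, so Out.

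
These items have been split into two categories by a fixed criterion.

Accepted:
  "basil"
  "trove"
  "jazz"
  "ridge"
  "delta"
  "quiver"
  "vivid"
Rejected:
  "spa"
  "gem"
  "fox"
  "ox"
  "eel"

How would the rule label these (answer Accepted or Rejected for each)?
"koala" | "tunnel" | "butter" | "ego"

The rule appears to be: length ≥ 4.
"koala" — length 5, hence Accepted. "tunnel" — length 6, hence Accepted. "butter" — length 6, hence Accepted. "ego" — length 3, hence Rejected.

Accepted, Accepted, Accepted, Rejected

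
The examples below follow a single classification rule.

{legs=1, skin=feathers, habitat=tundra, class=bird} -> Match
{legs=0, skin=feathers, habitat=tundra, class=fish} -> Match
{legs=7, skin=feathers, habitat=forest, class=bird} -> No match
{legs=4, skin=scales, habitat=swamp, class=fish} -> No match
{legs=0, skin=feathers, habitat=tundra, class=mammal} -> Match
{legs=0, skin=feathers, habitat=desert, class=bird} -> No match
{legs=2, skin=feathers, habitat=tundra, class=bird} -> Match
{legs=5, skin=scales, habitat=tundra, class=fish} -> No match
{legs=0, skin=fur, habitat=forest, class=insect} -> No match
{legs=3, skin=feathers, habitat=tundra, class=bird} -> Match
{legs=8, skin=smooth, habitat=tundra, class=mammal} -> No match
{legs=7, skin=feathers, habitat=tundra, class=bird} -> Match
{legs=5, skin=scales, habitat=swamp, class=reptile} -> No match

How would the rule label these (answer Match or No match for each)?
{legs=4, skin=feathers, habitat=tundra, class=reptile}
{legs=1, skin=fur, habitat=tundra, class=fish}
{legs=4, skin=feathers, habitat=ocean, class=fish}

Match, No match, No match

Rule: habitat is tundra AND skin is feathers. This holds for each 'Match' example and fails for each 'No match' one.
{legs=4, skin=feathers, habitat=tundra, class=reptile}: Match (habitat is tundra, skin is feathers).
{legs=1, skin=fur, habitat=tundra, class=fish}: No match (habitat is tundra, skin is fur).
{legs=4, skin=feathers, habitat=ocean, class=fish}: No match (habitat is ocean, skin is feathers).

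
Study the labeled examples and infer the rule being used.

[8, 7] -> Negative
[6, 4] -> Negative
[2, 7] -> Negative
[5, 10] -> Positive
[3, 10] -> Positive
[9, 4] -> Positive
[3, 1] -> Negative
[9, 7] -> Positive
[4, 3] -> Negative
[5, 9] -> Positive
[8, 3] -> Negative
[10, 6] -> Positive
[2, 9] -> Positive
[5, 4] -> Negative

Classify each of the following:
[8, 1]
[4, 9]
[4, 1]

Negative, Positive, Negative

The pattern is that an item is 'Positive' exactly when: max ≥ 9.
[8, 1]: max 8 — does not satisfy this, so Negative. [4, 9]: max 9 — fits, so Positive. [4, 1]: max 4 — does not satisfy this, so Negative.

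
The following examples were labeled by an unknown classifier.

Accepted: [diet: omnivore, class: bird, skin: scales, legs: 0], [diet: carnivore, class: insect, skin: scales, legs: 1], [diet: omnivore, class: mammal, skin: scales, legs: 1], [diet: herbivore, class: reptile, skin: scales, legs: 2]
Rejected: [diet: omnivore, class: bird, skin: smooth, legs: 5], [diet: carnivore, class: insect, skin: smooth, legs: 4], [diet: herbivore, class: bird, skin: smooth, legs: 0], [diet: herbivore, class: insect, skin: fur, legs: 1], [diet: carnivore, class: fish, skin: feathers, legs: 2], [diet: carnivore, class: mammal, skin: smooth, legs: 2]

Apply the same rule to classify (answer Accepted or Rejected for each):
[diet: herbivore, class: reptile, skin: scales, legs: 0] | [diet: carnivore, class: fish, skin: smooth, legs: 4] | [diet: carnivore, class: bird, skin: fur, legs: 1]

Accepted, Rejected, Rejected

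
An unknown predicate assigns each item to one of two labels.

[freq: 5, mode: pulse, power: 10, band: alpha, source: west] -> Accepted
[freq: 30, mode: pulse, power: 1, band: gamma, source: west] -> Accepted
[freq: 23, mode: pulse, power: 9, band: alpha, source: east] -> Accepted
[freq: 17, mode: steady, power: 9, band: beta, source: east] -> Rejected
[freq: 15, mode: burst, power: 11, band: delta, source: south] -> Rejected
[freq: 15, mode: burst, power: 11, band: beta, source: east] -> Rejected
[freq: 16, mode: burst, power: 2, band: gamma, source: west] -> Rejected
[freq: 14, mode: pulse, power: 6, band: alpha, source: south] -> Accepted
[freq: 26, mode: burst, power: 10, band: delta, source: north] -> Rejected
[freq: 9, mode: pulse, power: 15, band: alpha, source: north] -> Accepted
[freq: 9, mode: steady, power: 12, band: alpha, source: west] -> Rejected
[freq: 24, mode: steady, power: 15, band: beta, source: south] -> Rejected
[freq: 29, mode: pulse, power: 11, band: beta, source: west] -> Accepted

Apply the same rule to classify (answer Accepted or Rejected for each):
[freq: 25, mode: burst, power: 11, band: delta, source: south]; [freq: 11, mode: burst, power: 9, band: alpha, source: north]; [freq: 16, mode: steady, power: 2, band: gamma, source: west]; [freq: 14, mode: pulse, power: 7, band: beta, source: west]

Rejected, Rejected, Rejected, Accepted

The simplest hypothesis consistent with all the labels is: mode is pulse.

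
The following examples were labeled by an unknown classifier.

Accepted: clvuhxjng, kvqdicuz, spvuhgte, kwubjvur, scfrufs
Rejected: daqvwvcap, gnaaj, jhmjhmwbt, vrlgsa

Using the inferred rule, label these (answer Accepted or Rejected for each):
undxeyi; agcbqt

Accepted, Rejected

Comparing the two groups points to one rule — contains 'u'.
undxeyi — has 'u', hence Accepted.
agcbqt — no 'u', hence Rejected.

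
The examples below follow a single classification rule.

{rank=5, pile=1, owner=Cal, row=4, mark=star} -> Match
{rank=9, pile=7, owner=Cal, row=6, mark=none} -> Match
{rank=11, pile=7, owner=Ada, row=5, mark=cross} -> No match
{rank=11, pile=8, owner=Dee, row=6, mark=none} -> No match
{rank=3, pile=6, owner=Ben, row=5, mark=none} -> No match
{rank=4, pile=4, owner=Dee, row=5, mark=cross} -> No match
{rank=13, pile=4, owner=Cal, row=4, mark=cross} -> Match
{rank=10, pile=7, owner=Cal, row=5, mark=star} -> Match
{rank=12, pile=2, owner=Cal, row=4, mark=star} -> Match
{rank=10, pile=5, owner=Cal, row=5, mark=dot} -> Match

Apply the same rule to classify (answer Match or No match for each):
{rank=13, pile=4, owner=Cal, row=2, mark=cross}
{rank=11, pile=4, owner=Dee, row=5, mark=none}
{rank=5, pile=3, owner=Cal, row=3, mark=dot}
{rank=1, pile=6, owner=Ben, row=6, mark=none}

Match, No match, Match, No match

The classifier is using: owner is Cal.
{rank=13, pile=4, owner=Cal, row=2, mark=cross}: owner is Cal — matches, so Match.
{rank=11, pile=4, owner=Dee, row=5, mark=none}: owner is Dee — lacks this property, so No match.
{rank=5, pile=3, owner=Cal, row=3, mark=dot}: owner is Cal — matches, so Match.
{rank=1, pile=6, owner=Ben, row=6, mark=none}: owner is Ben — lacks this property, so No match.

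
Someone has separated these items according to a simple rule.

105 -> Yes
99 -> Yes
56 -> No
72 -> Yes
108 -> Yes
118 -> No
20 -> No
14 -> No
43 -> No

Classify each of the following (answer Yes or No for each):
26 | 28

No, No

Checking candidate rules against both groups, what survives is: multiple of 3.
26: 26 = 3·8 + 2, doesn't match → No. 28: 28 = 3·9 + 1, doesn't match → No.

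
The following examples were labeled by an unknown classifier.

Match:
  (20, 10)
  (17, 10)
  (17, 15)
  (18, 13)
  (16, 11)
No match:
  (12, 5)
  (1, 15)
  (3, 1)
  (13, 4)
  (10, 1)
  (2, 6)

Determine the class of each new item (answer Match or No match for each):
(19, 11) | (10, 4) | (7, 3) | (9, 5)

Match, No match, No match, No match

The common property of the 'Match' items is: sum ≥ 27. No 'No match' item has it.
(19, 11): 19+11 = 30 — passes, so Match.
(10, 4): 10+4 = 14 — does not fit, so No match.
(7, 3): 7+3 = 10 — does not fit, so No match.
(9, 5): 9+5 = 14 — does not fit, so No match.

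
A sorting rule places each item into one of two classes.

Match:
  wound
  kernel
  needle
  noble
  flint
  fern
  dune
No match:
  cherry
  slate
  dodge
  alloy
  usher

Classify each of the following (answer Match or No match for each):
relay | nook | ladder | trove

Looking at the examples, the only property every 'Match' case has and every 'No match' case lacks is: contains 'n'.
No match: relay, since no 'n'.
Match: nook, since has 'n'.
No match: ladder, since no 'n'.
No match: trove, since no 'n'.

No match, Match, No match, No match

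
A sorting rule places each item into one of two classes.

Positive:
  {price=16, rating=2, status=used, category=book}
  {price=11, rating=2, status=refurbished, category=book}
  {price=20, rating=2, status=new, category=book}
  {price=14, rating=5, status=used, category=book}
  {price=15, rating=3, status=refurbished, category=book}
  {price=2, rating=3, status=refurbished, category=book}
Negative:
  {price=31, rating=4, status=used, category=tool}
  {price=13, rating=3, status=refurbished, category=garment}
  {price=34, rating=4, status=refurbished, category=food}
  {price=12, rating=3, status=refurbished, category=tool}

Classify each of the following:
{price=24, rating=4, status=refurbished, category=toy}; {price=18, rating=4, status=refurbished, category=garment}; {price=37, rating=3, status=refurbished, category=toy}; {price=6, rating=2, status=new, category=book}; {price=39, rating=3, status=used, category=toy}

Negative, Negative, Negative, Positive, Negative

Looking at the examples, the only property every 'Positive' case has and every 'Negative' case lacks is: category is book.
{price=24, rating=4, status=refurbished, category=toy} — category is toy, hence Negative. {price=18, rating=4, status=refurbished, category=garment} — category is garment, hence Negative. {price=37, rating=3, status=refurbished, category=toy} — category is toy, hence Negative. {price=6, rating=2, status=new, category=book} — category is book, hence Positive. {price=39, rating=3, status=used, category=toy} — category is toy, hence Negative.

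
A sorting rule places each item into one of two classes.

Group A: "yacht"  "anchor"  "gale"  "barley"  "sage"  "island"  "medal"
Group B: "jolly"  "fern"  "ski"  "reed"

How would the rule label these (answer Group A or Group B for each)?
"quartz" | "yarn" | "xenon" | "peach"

Group A, Group A, Group B, Group A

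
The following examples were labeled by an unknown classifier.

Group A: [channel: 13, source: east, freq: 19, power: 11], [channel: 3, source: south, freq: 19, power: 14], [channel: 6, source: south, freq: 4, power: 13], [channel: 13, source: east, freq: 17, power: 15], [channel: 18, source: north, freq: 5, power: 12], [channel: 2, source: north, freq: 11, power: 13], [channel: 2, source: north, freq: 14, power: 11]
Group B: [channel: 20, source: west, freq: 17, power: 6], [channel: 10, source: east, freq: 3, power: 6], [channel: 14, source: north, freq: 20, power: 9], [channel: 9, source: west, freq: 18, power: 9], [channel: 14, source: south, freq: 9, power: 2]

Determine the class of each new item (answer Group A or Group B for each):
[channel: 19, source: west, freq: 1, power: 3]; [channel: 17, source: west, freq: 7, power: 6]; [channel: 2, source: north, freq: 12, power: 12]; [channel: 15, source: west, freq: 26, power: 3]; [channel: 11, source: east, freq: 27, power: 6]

A rule that fits every label: power ≥ 11 — true of each 'Group A' example, false of each 'Group B' one.
[channel: 19, source: west, freq: 1, power: 3]: power = 3, does not pass → Group B. [channel: 17, source: west, freq: 7, power: 6]: power = 6, does not pass → Group B. [channel: 2, source: north, freq: 12, power: 12]: power = 12, qualifies → Group A. [channel: 15, source: west, freq: 26, power: 3]: power = 3, does not pass → Group B. [channel: 11, source: east, freq: 27, power: 6]: power = 6, does not pass → Group B.

Group B, Group B, Group A, Group B, Group B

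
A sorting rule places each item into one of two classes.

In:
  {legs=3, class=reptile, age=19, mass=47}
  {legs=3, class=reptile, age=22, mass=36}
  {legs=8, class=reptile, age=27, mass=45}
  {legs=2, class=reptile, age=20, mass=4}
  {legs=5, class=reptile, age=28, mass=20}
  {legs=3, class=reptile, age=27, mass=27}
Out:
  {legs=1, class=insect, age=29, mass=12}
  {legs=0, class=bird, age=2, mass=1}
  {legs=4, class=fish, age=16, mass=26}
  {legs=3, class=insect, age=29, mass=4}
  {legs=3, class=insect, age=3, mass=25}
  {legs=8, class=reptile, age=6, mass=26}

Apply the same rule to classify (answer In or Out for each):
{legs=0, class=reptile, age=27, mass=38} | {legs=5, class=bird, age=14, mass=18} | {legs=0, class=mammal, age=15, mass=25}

Every 'In' example satisfies: class is reptile AND age ≥ 16. None of the 'Out' examples do.
{legs=0, class=reptile, age=27, mass=38}: class is reptile, age = 27, has this property → In.
{legs=5, class=bird, age=14, mass=18}: class is bird, age = 14, doesn't match → Out.
{legs=0, class=mammal, age=15, mass=25}: class is mammal, age = 15, doesn't match → Out.

In, Out, Out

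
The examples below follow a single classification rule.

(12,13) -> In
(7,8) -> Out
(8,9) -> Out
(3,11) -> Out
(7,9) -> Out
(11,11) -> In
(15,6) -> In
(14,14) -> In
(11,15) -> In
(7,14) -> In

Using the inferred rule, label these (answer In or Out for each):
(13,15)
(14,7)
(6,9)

The common property of the 'In' items is: sum ≥ 21. No 'Out' item has it.

In, In, Out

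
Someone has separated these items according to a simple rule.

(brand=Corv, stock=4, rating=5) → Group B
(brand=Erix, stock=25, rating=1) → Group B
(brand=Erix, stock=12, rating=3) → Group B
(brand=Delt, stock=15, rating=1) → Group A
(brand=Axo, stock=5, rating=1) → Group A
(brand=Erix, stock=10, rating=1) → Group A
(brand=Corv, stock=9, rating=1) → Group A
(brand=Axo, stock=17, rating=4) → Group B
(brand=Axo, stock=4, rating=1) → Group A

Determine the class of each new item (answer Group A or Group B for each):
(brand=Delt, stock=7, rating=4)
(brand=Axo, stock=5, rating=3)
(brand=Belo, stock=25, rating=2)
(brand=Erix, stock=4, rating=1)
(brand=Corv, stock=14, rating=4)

Group B, Group B, Group B, Group A, Group B

One predicate separates the groups cleanly: stock ≤ 15 AND rating = 1.
(brand=Delt, stock=7, rating=4) → stock = 7, rating = 4 → Group B. (brand=Axo, stock=5, rating=3) → stock = 5, rating = 3 → Group B. (brand=Belo, stock=25, rating=2) → stock = 25, rating = 2 → Group B. (brand=Erix, stock=4, rating=1) → stock = 4, rating = 1 → Group A. (brand=Corv, stock=14, rating=4) → stock = 14, rating = 4 → Group B.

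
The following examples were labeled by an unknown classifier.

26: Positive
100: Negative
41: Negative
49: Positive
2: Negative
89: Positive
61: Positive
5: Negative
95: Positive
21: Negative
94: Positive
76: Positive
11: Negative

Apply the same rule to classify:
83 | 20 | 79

Positive, Negative, Positive

The pattern is that an item is 'Positive' exactly when: digit sum ≥ 6.
83: digit sum 8+3 = 11, checks out → Positive.
20: digit sum 2+0 = 2, does not pass → Negative.
79: digit sum 7+9 = 16, checks out → Positive.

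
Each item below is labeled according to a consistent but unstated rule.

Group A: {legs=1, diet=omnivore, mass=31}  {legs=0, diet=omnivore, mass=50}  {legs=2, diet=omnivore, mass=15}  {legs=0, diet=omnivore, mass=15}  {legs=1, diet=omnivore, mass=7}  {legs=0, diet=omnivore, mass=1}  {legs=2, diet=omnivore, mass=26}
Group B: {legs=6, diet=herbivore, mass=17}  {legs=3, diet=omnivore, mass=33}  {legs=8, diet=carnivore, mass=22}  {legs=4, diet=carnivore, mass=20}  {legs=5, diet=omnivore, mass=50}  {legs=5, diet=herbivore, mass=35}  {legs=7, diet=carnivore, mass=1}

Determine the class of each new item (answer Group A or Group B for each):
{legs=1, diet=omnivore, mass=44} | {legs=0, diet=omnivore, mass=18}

All 'Group A' examples share one property — legs ≤ 2 — and every 'Group B' example lacks it.
{legs=1, diet=omnivore, mass=44}: legs = 1, satisfies this → Group A. {legs=0, diet=omnivore, mass=18}: legs = 0, satisfies this → Group A.

Group A, Group A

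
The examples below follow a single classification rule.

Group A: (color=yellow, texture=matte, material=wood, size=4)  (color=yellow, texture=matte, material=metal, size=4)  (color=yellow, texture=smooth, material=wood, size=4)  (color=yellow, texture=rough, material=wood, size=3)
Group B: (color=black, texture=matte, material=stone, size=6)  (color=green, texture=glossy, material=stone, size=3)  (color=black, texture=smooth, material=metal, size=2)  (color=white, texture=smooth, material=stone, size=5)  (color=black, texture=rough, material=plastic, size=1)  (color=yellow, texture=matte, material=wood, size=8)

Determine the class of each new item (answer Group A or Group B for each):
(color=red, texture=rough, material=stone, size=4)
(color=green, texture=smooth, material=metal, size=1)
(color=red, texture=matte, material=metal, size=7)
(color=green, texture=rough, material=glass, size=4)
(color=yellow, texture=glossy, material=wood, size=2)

One predicate separates the groups cleanly: color is yellow AND size ≤ 4.

Group B, Group B, Group B, Group B, Group A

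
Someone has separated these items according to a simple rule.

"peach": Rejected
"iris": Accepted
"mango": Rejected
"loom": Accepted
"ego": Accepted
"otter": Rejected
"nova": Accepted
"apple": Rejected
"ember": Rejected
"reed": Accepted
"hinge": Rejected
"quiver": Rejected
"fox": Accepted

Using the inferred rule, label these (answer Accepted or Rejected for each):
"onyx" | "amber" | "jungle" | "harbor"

Accepted, Rejected, Rejected, Rejected

All 'Accepted' examples share one property — length ≤ 4 — and every 'Rejected' example lacks it.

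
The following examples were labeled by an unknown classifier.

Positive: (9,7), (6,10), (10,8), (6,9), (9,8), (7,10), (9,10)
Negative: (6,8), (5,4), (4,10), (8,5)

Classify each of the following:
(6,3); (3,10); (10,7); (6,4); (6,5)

The rule appears to be: sum ≥ 15.
(6,3): Negative (6+3 = 9). (3,10): Negative (3+10 = 13). (10,7): Positive (10+7 = 17). (6,4): Negative (6+4 = 10). (6,5): Negative (6+5 = 11).

Negative, Negative, Positive, Negative, Negative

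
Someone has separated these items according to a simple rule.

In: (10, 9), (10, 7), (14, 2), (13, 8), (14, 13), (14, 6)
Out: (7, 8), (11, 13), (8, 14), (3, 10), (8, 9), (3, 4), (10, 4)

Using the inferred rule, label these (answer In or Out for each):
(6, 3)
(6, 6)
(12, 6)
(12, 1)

Out, Out, In, Out

One predicate separates the groups cleanly: first > second AND sum ≥ 15.
(6, 3) — 6 > 3, 6+3 = 9, hence Out. (6, 6) — 6 = 6, 6+6 = 12, hence Out. (12, 6) — 12 > 6, 12+6 = 18, hence In. (12, 1) — 12 > 1, 12+1 = 13, hence Out.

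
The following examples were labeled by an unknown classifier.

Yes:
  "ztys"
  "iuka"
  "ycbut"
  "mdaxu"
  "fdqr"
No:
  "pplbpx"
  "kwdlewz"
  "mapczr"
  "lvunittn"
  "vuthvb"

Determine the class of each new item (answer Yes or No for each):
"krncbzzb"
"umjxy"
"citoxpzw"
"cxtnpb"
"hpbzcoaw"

All 'Yes' examples share one property — length ≤ 5 — and every 'No' example lacks it.

No, Yes, No, No, No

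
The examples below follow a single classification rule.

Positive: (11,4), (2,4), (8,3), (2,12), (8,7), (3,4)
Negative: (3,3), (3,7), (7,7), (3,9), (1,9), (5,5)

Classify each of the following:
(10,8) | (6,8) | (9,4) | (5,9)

Positive, Positive, Positive, Negative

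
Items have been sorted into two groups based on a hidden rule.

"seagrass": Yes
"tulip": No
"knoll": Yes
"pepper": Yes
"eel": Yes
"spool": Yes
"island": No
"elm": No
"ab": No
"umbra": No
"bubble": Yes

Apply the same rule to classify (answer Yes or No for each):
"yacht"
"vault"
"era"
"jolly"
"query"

No, No, No, Yes, No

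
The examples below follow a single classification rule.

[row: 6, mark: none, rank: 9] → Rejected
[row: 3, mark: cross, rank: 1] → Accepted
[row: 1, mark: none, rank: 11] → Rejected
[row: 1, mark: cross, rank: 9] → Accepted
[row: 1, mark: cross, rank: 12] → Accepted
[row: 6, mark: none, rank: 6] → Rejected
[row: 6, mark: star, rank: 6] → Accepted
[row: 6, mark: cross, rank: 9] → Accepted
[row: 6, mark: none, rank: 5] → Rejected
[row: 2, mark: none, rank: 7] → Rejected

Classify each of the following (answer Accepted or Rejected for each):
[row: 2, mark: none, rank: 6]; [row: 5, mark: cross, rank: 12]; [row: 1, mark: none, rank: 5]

Rejected, Accepted, Rejected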